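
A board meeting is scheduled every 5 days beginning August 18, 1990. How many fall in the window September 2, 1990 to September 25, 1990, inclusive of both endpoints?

Occurrences land 5·i days after August 18, 1990 for i = 0, 1, 2, …
September 2, 1990 is 15 days after the start; 15 ÷ 5 = 3 remainder 0. First occurrence in the window: #4 on September 2, 1990 (3×5 = 15 days in).
September 25, 1990 is 38 days after the start; 38 ÷ 5 = 7 remainder 3. Last occurrence in the window: #8 on September 22, 1990.
Occurrences #4 through #8: 5 in total.

5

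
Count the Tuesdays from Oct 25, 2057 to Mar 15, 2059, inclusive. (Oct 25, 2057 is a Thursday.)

72

Oct 25, 2057 is a Thursday; the first Tuesday on or after it is Oct 30, 2057 (5 days later).
From Oct 30, 2057 to Mar 15, 2059: 62 + 365 + 74 = 501 days (rest of 2057, 2058, to Mar 15, 2059 in 2059).
501 ÷ 7 = 71 full weeks with remainder 4, so 71 more Tuesdays after the first → 72.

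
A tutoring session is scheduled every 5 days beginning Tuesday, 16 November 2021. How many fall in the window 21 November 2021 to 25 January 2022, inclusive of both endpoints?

14

Occurrences land 5·i days after 16 November 2021 for i = 0, 1, 2, …
21 November 2021 is 5 days after the start; 5 ÷ 5 = 1 remainder 0. First occurrence in the window: #2 on 21 November 2021 (1×5 = 5 days in).
25 January 2022 is 70 days after the start; 70 ÷ 5 = 14 remainder 0. Last occurrence in the window: #15 on 25 January 2022.
Occurrences #2 through #15: 14 in total.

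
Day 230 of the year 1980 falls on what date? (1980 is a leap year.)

January has 31 days (230 − 31 = 199 remain).
February has 29 days (199 − 29 = 170 remain).
March has 31 days (170 − 31 = 139 remain).
April has 30 days (139 − 30 = 109 remain).
May has 31 days (109 − 31 = 78 remain).
June has 30 days (78 − 30 = 48 remain).
July has 31 days (48 − 31 = 17 remain).
17 into August → August 17.

17 August 1980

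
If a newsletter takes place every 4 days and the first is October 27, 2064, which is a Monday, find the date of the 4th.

November 8, 2064

The 4th occurrence is 3 intervals after the first: 3 × 4 = 12 days after October 27, 2064.
October has 31 days — 4 days to the end of October leaves 8.
8 days into November → November 8, 2064.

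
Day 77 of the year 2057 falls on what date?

Mar 18, 2057

Jan has 31 days (77 − 31 = 46 remain).
Feb has 28 days (46 − 28 = 18 remain).
18 into Mar → Mar 18.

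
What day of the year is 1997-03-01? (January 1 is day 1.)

60

Days in months before March: 31 + 28 = 59.
Plus 1 day into March → day 60.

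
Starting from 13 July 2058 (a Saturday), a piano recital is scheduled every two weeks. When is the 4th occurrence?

The 4th occurrence is 3 intervals after the first: 3 × 14 = 42 days after 13 July 2058.
July has 31 days — 18 days to the end of July leaves 24.
24 days into August → 24 August 2058.

24 August 2058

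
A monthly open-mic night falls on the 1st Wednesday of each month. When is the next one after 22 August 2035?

August 2035 starts on a Wednesday, so its 1st Wednesday is 1 August 2035.
That is not after 22 August 2035, so look at September 2035.
September 2035 starts on a Saturday, so its 1st Wednesday is 5 September 2035 (4 days in).

5 September 2035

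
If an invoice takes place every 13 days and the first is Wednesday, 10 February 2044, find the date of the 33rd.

The 33rd occurrence is 32 intervals after the first: 32 × 13 = 416 days after 10 February 2044.
February has 29 days — 19 days to the end of February leaves 397.
March has 31 days (366 left).
April has 30 days (336 left).
May has 31 days (305 left).
June has 30 days (275 left).
July has 31 days (244 left).
August has 31 days (213 left).
September has 30 days (183 left).
October has 31 days (152 left).
November has 30 days (122 left).
December has 31 days (91 left).
January has 31 days (60 left).
February has 28 days (32 left).
March has 31 days (1 left).
1 day into April → 1 April 2045.

1 April 2045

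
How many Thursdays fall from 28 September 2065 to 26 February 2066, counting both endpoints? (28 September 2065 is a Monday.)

28 September 2065 is a Monday; the first Thursday on or after it is 1 October 2065 (3 days later).
From 1 October 2065 to 26 February 2066: 30 + 30 + 31 + 31 + 26 = 148 days (rest of October, November, December, January, February).
148 ÷ 7 = 21 full weeks with remainder 1, so 21 more Thursdays after the first → 22.

22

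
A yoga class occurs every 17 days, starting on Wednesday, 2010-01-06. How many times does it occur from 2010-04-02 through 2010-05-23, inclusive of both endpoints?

Occurrences land 17·i days after 2010-01-06 for i = 0, 1, 2, …
2010-04-02 is 86 days after the start; 86 ÷ 17 = 5 remainder 1; since the remainder is 1, round up to i = 6. First occurrence in the window: #7 on 2010-04-18 (6×17 = 102 days in).
2010-05-23 is 137 days after the start; 137 ÷ 17 = 8 remainder 1. Last occurrence in the window: #9 on 2010-05-22.
Occurrences #7 through #9: 3 in total.

3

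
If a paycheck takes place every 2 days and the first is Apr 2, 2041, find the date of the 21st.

The 21st occurrence is 20 intervals after the first: 20 × 2 = 40 days after Apr 2, 2041.
Apr has 30 days — 28 days to the end of Apr leaves 12.
12 days into May → May 12, 2041.

May 12, 2041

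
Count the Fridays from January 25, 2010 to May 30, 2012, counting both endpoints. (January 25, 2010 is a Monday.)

January 25, 2010 is a Monday; the first Friday on or after it is January 29, 2010 (4 days later).
From January 29, 2010 to May 30, 2012: 336 + 365 + 151 = 852 days (rest of 2010, 2011, to May 30, 2012 in 2012).
852 ÷ 7 = 121 full weeks with remainder 5, so 121 more Fridays after the first → 122.

122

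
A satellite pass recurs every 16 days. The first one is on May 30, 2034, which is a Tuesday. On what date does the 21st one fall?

The 21st occurrence is 20 intervals after the first: 20 × 16 = 320 days after May 30, 2034.
May has 31 days — 1 day to the end of May leaves 319.
June has 30 days (289 left).
July has 31 days (258 left).
August has 31 days (227 left).
September has 30 days (197 left).
October has 31 days (166 left).
November has 30 days (136 left).
December has 31 days (105 left).
January has 31 days (74 left).
February has 28 days (46 left).
March has 31 days (15 left).
15 days into April → April 15, 2035.

April 15, 2035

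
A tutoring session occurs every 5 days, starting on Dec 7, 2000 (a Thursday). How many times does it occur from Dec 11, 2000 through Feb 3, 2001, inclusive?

Occurrences land 5·i days after Dec 7, 2000 for i = 0, 1, 2, …
Dec 11, 2000 is 4 days after the start; 4 ÷ 5 = 0 remainder 4; since the remainder is 4, round up to i = 1. First occurrence in the window: #2 on Dec 12, 2000 (1×5 = 5 days in).
Feb 3, 2001 is 58 days after the start; 58 ÷ 5 = 11 remainder 3. Last occurrence in the window: #12 on Jan 31, 2001.
Occurrences #2 through #12: 11 in total.

11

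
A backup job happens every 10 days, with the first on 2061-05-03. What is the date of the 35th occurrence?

2062-04-08

The 35th occurrence is 34 intervals after the first: 34 × 10 = 340 days after 2061-05-03.
May has 31 days — 28 days to the end of May leaves 312.
June has 30 days (282 left).
July has 31 days (251 left).
August has 31 days (220 left).
September has 30 days (190 left).
October has 31 days (159 left).
November has 30 days (129 left).
December has 31 days (98 left).
January has 31 days (67 left).
February has 28 days (39 left).
March has 31 days (8 left).
8 days into April → 2062-04-08.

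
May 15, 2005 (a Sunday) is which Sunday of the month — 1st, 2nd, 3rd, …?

Day 15 falls in week ⌈15/7⌉ of the month.
Days 1–7 hold the 1st Sunday, 8–14 the 2nd, 15–21 the 3rd, 22–28 the 4th, 29–31 the 5th.
15 is in the range for the 3rd.

3rd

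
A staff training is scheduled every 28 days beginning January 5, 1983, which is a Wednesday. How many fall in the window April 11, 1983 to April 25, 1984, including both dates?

Occurrences land 28·i days after January 5, 1983 for i = 0, 1, 2, …
April 11, 1983 is 96 days after the start; 96 ÷ 28 = 3 remainder 12; since the remainder is 12, round up to i = 4. First occurrence in the window: #5 on April 27, 1983 (4×28 = 112 days in).
April 25, 1984 is 476 days after the start; 476 ÷ 28 = 17 remainder 0. Last occurrence in the window: #18 on April 25, 1984.
Occurrences #5 through #18: 14 in total.

14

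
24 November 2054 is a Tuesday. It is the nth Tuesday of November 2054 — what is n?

4th

Day 24 falls in week ⌈24/7⌉ of the month.
Days 1–7 hold the 1st Tuesday, 8–14 the 2nd, 15–21 the 3rd, 22–28 the 4th, 29–31 the 5th.
24 is in the range for the 4th.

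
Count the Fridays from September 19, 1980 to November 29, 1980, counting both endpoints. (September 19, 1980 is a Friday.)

September 19, 1980 is a Friday; the first Friday on or after it is September 19, 1980.
From September 19, 1980 to November 29, 1980: 11 + 31 + 29 = 71 days (rest of September, October, November).
71 ÷ 7 = 10 full weeks with remainder 1, so 10 more Fridays after the first → 11.

11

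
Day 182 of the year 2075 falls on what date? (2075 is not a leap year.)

July 1, 2075

January has 31 days (182 − 31 = 151 remain).
February has 28 days (151 − 28 = 123 remain).
March has 31 days (123 − 31 = 92 remain).
April has 30 days (92 − 30 = 62 remain).
May has 31 days (62 − 31 = 31 remain).
June has 30 days (31 − 30 = 1 remain).
1 into July → July 1.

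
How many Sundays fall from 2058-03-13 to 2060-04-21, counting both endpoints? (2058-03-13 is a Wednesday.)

2058-03-13 is a Wednesday; the first Sunday on or after it is 2058-03-17 (4 days later).
From 2058-03-17 to 2060-04-21: 289 + 365 + 112 = 766 days (rest of 2058, 2059, to 2060-04-21 in 2060).
766 ÷ 7 = 109 full weeks with remainder 3, so 109 more Sundays after the first → 110.

110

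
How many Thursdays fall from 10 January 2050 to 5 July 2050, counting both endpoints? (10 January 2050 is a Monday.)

10 January 2050 is a Monday; the first Thursday on or after it is 13 January 2050 (3 days later).
From 13 January 2050 to 5 July 2050: 18 + 28 + 31 + 30 + 31 + 30 + 5 = 173 days (rest of January, February, March, April, May, June, July).
173 ÷ 7 = 24 full weeks with remainder 5, so 24 more Thursdays after the first → 25.

25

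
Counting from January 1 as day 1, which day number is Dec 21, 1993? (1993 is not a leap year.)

Days in months before Dec: 31 + 28 + 31 + 30 + 31 + 30 + 31 + 31 + 30 + 31 + 30 = 334.
Plus 21 days into Dec → day 355.

355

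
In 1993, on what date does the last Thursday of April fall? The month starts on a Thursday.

April 1993 begins on a Thursday, so the first Thursday is April 1.
April 1993 has 30 days. Adding weeks: 1, 8, 15, 22, 29 — the last one ≤ 30 is the 29th.

29 April 1993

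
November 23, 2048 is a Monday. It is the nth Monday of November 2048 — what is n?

Day 23 falls in week ⌈23/7⌉ of the month.
Days 1–7 hold the 1st Monday, 8–14 the 2nd, 15–21 the 3rd, 22–28 the 4th, 29–31 the 5th.
23 is in the range for the 4th.

4th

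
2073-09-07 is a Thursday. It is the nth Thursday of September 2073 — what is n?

Day 7 falls in week ⌈7/7⌉ of the month.
Days 1–7 hold the 1st Thursday, 8–14 the 2nd, 15–21 the 3rd, 22–28 the 4th, 29–31 the 5th.
7 is in the range for the 1st.

1st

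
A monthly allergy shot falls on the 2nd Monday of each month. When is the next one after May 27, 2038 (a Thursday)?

May 2038 starts on a Saturday; its first Monday is the 3rd, so the 2nd Monday is the 10th — May 10, 2038.
That is not after May 27, 2038, so look at June 2038.
June 2038 starts on a Tuesday; its first Monday is the 7th, so the 2nd Monday is the 14th — June 14, 2038.

June 14, 2038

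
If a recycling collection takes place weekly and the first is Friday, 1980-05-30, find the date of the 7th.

The 7th occurrence is 6 intervals after the first: 6 × 7 = 42 days after 1980-05-30.
May has 31 days — 1 day to the end of May leaves 41.
June has 30 days (11 left).
11 days into July → 1980-07-11.

1980-07-11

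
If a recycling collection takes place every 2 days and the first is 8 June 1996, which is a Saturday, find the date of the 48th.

The 48th occurrence is 47 intervals after the first: 47 × 2 = 94 days after 8 June 1996.
June has 30 days — 22 days to the end of June leaves 72.
July has 31 days (41 left).
August has 31 days (10 left).
10 days into September → 10 September 1996.

10 September 1996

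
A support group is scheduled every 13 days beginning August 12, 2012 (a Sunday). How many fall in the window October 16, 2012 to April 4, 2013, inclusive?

14

Occurrences land 13·i days after August 12, 2012 for i = 0, 1, 2, …
October 16, 2012 is 65 days after the start; 65 ÷ 13 = 5 remainder 0. First occurrence in the window: #6 on October 16, 2012 (5×13 = 65 days in).
April 4, 2013 is 235 days after the start; 235 ÷ 13 = 18 remainder 1. Last occurrence in the window: #19 on April 3, 2013.
Occurrences #6 through #19: 14 in total.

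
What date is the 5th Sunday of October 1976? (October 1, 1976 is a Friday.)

October 1976 begins on a Friday, so the first Sunday is October 3 (2 days later).
The 5th Sunday is 4 weeks later: 3 + 28 = 31.

1976-10-31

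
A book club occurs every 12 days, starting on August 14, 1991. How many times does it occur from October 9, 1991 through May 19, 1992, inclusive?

Occurrences land 12·i days after August 14, 1991 for i = 0, 1, 2, …
October 9, 1991 is 56 days after the start; 56 ÷ 12 = 4 remainder 8; since the remainder is 8, round up to i = 5. First occurrence in the window: #6 on October 13, 1991 (5×12 = 60 days in).
May 19, 1992 is 279 days after the start; 279 ÷ 12 = 23 remainder 3. Last occurrence in the window: #24 on May 16, 1992.
Occurrences #6 through #24: 19 in total.

19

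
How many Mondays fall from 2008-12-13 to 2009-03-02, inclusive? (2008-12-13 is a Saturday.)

12

2008-12-13 is a Saturday; the first Monday on or after it is 2008-12-15 (2 days later).
From 2008-12-15 to 2009-03-02: 16 + 31 + 28 + 2 = 77 days (rest of December, January, February, March).
77 ÷ 7 = 11 full weeks with remainder 0, so 11 more Mondays after the first → 12.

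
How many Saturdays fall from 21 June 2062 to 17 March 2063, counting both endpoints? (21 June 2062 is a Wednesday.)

39

21 June 2062 is a Wednesday; the first Saturday on or after it is 24 June 2062 (3 days later).
From 24 June 2062 to 17 March 2063: 6 + 31 + 31 + 30 + 31 + 30 + 31 + 31 + 28 + 17 = 266 days (rest of June, July, August, September, October, November, December, January, February, March).
266 ÷ 7 = 38 full weeks with remainder 0, so 38 more Saturdays after the first → 39.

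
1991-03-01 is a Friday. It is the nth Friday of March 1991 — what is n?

1st

Day 1 falls in week ⌈1/7⌉ of the month.
Days 1–7 hold the 1st Friday, 8–14 the 2nd, 15–21 the 3rd, 22–28 the 4th, 29–31 the 5th.
1 is in the range for the 1st.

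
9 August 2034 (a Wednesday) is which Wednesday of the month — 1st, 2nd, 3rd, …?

Day 9 falls in week ⌈9/7⌉ of the month.
Days 1–7 hold the 1st Wednesday, 8–14 the 2nd, 15–21 the 3rd, 22–28 the 4th, 29–31 the 5th.
9 is in the range for the 2nd.

2nd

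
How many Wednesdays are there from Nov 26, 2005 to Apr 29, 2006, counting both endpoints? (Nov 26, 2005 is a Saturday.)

22

Nov 26, 2005 is a Saturday; the first Wednesday on or after it is Nov 30, 2005 (4 days later).
From Nov 30, 2005 to Apr 29, 2006: 0 + 31 + 31 + 28 + 31 + 29 = 150 days (rest of Nov, Dec, Jan, Feb, Mar, Apr).
150 ÷ 7 = 21 full weeks with remainder 3, so 21 more Wednesdays after the first → 22.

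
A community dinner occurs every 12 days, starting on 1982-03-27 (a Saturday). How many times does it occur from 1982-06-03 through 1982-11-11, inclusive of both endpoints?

14

Occurrences land 12·i days after 1982-03-27 for i = 0, 1, 2, …
1982-06-03 is 68 days after the start; 68 ÷ 12 = 5 remainder 8; since the remainder is 8, round up to i = 6. First occurrence in the window: #7 on 1982-06-07 (6×12 = 72 days in).
1982-11-11 is 229 days after the start; 229 ÷ 12 = 19 remainder 1. Last occurrence in the window: #20 on 1982-11-10.
Occurrences #7 through #20: 14 in total.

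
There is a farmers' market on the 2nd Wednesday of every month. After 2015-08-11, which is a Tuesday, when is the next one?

2015-08-12

August 2015 starts on a Saturday; its first Wednesday is the 5th, so the 2nd Wednesday is the 12th — 2015-08-12.
2015-08-12 is after 2015-08-11, so that is the next one.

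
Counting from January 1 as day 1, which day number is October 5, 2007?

278

Days in months before October: 31 + 28 + 31 + 30 + 31 + 30 + 31 + 31 + 30 = 273.
Plus 5 days into October → day 278.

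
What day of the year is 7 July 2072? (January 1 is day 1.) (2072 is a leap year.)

Days in months before July: 31 + 29 + 31 + 30 + 31 + 30 = 182.
Plus 7 days into July → day 189.

189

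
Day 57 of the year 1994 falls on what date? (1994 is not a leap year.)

February 26, 1994

January has 31 days (57 − 31 = 26 remain).
26 into February → February 26.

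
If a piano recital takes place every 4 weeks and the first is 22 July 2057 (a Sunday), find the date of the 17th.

The 17th occurrence is 16 intervals after the first: 16 × 28 = 448 days after 22 July 2057.
July has 31 days — 9 days to the end of July leaves 439.
From end of July to end of 2057 is 153 days (286 left).
January has 31 days (255 left).
February has 28 days (227 left).
March has 31 days (196 left).
April has 30 days (166 left).
May has 31 days (135 left).
June has 30 days (105 left).
July has 31 days (74 left).
August has 31 days (43 left).
September has 30 days (13 left).
13 days into October → 13 October 2058.

13 October 2058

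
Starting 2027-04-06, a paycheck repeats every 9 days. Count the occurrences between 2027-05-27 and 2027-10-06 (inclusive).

Occurrences land 9·i days after 2027-04-06 for i = 0, 1, 2, …
2027-05-27 is 51 days after the start; 51 ÷ 9 = 5 remainder 6; since the remainder is 6, round up to i = 6. First occurrence in the window: #7 on 2027-05-30 (6×9 = 54 days in).
2027-10-06 is 183 days after the start; 183 ÷ 9 = 20 remainder 3. Last occurrence in the window: #21 on 2027-10-03.
Occurrences #7 through #21: 15 in total.

15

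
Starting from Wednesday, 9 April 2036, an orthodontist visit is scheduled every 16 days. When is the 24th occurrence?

12 April 2037

The 24th occurrence is 23 intervals after the first: 23 × 16 = 368 days after 9 April 2036.
April has 30 days — 21 days to the end of April leaves 347.
May has 31 days (316 left).
June has 30 days (286 left).
July has 31 days (255 left).
August has 31 days (224 left).
September has 30 days (194 left).
October has 31 days (163 left).
November has 30 days (133 left).
December has 31 days (102 left).
January has 31 days (71 left).
February has 28 days (43 left).
March has 31 days (12 left).
12 days into April → 12 April 2037.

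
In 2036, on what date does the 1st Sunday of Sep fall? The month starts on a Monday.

Sep 2036 begins on a Monday, so the first Sunday is Sep 7 (6 days later).

Sep 7, 2036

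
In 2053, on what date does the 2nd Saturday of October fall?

October 2053 begins on a Wednesday, so the first Saturday is October 4 (3 days later).
The 2nd Saturday is 1 weeks later: 4 + 7 = 11.

October 11, 2053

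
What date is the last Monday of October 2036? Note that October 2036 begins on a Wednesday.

27 October 2036

October 2036 begins on a Wednesday, so the first Monday is October 6 (5 days later).
October 2036 has 31 days. Adding weeks: 6, 13, 20, 27 — the last one ≤ 31 is the 27th.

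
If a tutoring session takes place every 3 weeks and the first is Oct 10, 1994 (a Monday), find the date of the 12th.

May 29, 1995

The 12th occurrence is 11 intervals after the first: 11 × 21 = 231 days after Oct 10, 1994.
Oct has 31 days — 21 days to the end of Oct leaves 210.
Nov has 30 days (180 left).
Dec has 31 days (149 left).
Jan has 31 days (118 left).
Feb has 28 days (90 left).
Mar has 31 days (59 left).
Apr has 30 days (29 left).
29 days into May → May 29, 1995.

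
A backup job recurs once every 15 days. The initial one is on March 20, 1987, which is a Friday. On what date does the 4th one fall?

The 4th occurrence is 3 intervals after the first: 3 × 15 = 45 days after March 20, 1987.
March has 31 days — 11 days to the end of March leaves 34.
April has 30 days (4 left).
4 days into May → May 4, 1987.

May 4, 1987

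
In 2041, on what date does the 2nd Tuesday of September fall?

10 September 2041

September 2041 begins on a Sunday, so the first Tuesday is September 3 (2 days later).
The 2nd Tuesday is 1 weeks later: 3 + 7 = 10.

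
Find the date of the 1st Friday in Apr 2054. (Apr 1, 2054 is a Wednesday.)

Apr 3, 2054

Apr 2054 begins on a Wednesday, so the first Friday is Apr 3 (2 days later).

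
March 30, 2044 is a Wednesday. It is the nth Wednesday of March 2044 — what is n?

Day 30 falls in week ⌈30/7⌉ of the month.
Days 1–7 hold the 1st Wednesday, 8–14 the 2nd, 15–21 the 3rd, 22–28 the 4th, 29–31 the 5th.
30 is in the range for the 5th.

5th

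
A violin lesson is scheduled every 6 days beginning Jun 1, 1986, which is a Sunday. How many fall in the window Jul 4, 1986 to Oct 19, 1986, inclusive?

Occurrences land 6·i days after Jun 1, 1986 for i = 0, 1, 2, …
Jul 4, 1986 is 33 days after the start; 33 ÷ 6 = 5 remainder 3; since the remainder is 3, round up to i = 6. First occurrence in the window: #7 on Jul 7, 1986 (6×6 = 36 days in).
Oct 19, 1986 is 140 days after the start; 140 ÷ 6 = 23 remainder 2. Last occurrence in the window: #24 on Oct 17, 1986.
Occurrences #7 through #24: 18 in total.

18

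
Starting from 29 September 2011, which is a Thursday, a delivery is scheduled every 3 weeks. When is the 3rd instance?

The 3rd occurrence is 2 intervals after the first: 2 × 21 = 42 days after 29 September 2011.
September has 30 days — 1 day to the end of September leaves 41.
October has 31 days (10 left).
10 days into November → 10 November 2011.

10 November 2011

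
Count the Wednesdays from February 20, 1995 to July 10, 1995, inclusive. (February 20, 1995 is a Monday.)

February 20, 1995 is a Monday; the first Wednesday on or after it is February 22, 1995 (2 days later).
From February 22, 1995 to July 10, 1995: 6 + 31 + 30 + 31 + 30 + 10 = 138 days (rest of February, March, April, May, June, July).
138 ÷ 7 = 19 full weeks with remainder 5, so 19 more Wednesdays after the first → 20.

20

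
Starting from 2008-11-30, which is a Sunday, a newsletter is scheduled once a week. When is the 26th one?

The 26th occurrence is 25 intervals after the first: 25 × 7 = 175 days after 2008-11-30.
November has 30 days — 0 days to the end of November leaves 175.
December has 31 days (144 left).
January has 31 days (113 left).
February has 28 days (85 left).
March has 31 days (54 left).
April has 30 days (24 left).
24 days into May → 2009-05-24.

2009-05-24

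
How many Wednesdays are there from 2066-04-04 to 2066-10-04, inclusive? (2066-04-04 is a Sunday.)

26

2066-04-04 is a Sunday; the first Wednesday on or after it is 2066-04-07 (3 days later).
From 2066-04-07 to 2066-10-04: 23 + 31 + 30 + 31 + 31 + 30 + 4 = 180 days (rest of April, May, June, July, August, September, October).
180 ÷ 7 = 25 full weeks with remainder 5, so 25 more Wednesdays after the first → 26.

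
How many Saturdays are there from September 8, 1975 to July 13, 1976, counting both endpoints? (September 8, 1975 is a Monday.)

September 8, 1975 is a Monday; the first Saturday on or after it is September 13, 1975 (5 days later).
From September 13, 1975 to July 13, 1976: 17 + 31 + 30 + 31 + 31 + 29 + 31 + 30 + 31 + 30 + 13 = 304 days (rest of September, October, November, December, January, February, March, April, May, June, July).
304 ÷ 7 = 43 full weeks with remainder 3, so 43 more Saturdays after the first → 44.

44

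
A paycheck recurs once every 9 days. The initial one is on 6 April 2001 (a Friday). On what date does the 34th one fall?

28 January 2002

The 34th occurrence is 33 intervals after the first: 33 × 9 = 297 days after 6 April 2001.
April has 30 days — 24 days to the end of April leaves 273.
May has 31 days (242 left).
June has 30 days (212 left).
July has 31 days (181 left).
August has 31 days (150 left).
September has 30 days (120 left).
October has 31 days (89 left).
November has 30 days (59 left).
December has 31 days (28 left).
28 days into January → 28 January 2002.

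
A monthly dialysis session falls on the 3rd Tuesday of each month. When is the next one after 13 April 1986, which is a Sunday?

April 1986 starts on a Tuesday; its first Tuesday is the 1st, so the 3rd Tuesday is the 15th — 15 April 1986.
15 April 1986 is after 13 April 1986, so that is the next one.

15 April 1986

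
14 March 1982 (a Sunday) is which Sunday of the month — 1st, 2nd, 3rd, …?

Day 14 falls in week ⌈14/7⌉ of the month.
Days 1–7 hold the 1st Sunday, 8–14 the 2nd, 15–21 the 3rd, 22–28 the 4th, 29–31 the 5th.
14 is in the range for the 2nd.

2nd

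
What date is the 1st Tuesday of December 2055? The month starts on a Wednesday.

December 2055 begins on a Wednesday, so the first Tuesday is December 7 (6 days later).

December 7, 2055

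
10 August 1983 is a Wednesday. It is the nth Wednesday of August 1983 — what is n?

Day 10 falls in week ⌈10/7⌉ of the month.
Days 1–7 hold the 1st Wednesday, 8–14 the 2nd, 15–21 the 3rd, 22–28 the 4th, 29–31 the 5th.
10 is in the range for the 2nd.

2nd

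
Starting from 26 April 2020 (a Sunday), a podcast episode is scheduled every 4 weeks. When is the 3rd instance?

The 3rd occurrence is 2 intervals after the first: 2 × 28 = 56 days after 26 April 2020.
April has 30 days — 4 days to the end of April leaves 52.
May has 31 days (21 left).
21 days into June → 21 June 2020.

21 June 2020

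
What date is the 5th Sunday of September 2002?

The first Sunday of September 2002 is September 1.
The 5th Sunday is 4 weeks later: 1 + 28 = 29.

29 September 2002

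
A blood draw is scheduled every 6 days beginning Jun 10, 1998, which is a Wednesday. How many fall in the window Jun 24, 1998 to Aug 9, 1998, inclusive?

Occurrences land 6·i days after Jun 10, 1998 for i = 0, 1, 2, …
Jun 24, 1998 is 14 days after the start; 14 ÷ 6 = 2 remainder 2; since the remainder is 2, round up to i = 3. First occurrence in the window: #4 on Jun 28, 1998 (3×6 = 18 days in).
Aug 9, 1998 is 60 days after the start; 60 ÷ 6 = 10 remainder 0. Last occurrence in the window: #11 on Aug 9, 1998.
Occurrences #4 through #11: 8 in total.

8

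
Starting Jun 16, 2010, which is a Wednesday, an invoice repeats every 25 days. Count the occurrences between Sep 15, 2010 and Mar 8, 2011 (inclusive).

7

Occurrences land 25·i days after Jun 16, 2010 for i = 0, 1, 2, …
Sep 15, 2010 is 91 days after the start; 91 ÷ 25 = 3 remainder 16; since the remainder is 16, round up to i = 4. First occurrence in the window: #5 on Sep 24, 2010 (4×25 = 100 days in).
Mar 8, 2011 is 265 days after the start; 265 ÷ 25 = 10 remainder 15. Last occurrence in the window: #11 on Feb 21, 2011.
Occurrences #5 through #11: 7 in total.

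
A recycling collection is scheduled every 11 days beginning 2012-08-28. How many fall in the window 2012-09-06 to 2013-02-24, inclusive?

16

Occurrences land 11·i days after 2012-08-28 for i = 0, 1, 2, …
2012-09-06 is 9 days after the start; 9 ÷ 11 = 0 remainder 9; since the remainder is 9, round up to i = 1. First occurrence in the window: #2 on 2012-09-08 (1×11 = 11 days in).
2013-02-24 is 180 days after the start; 180 ÷ 11 = 16 remainder 4. Last occurrence in the window: #17 on 2013-02-20.
Occurrences #2 through #17: 16 in total.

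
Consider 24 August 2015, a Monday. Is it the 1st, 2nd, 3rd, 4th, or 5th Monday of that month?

Day 24 falls in week ⌈24/7⌉ of the month.
Days 1–7 hold the 1st Monday, 8–14 the 2nd, 15–21 the 3rd, 22–28 the 4th, 29–31 the 5th.
24 is in the range for the 4th.

4th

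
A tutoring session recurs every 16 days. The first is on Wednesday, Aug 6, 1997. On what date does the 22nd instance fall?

The 22nd occurrence is 21 intervals after the first: 21 × 16 = 336 days after Aug 6, 1997.
Aug has 31 days — 25 days to the end of Aug leaves 311.
Sep has 30 days (281 left).
Oct has 31 days (250 left).
Nov has 30 days (220 left).
Dec has 31 days (189 left).
Jan has 31 days (158 left).
Feb has 28 days (130 left).
Mar has 31 days (99 left).
Apr has 30 days (69 left).
May has 31 days (38 left).
Jun has 30 days (8 left).
8 days into Jul → Jul 8, 1998.

Jul 8, 1998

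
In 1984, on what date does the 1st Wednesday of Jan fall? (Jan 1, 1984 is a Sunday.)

Jan 1984 begins on a Sunday, so the first Wednesday is Jan 4 (3 days later).

Jan 4, 1984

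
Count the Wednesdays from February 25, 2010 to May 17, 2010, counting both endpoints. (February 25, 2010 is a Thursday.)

11

February 25, 2010 is a Thursday; the first Wednesday on or after it is March 3, 2010 (6 days later).
From March 3, 2010 to May 17, 2010: 28 + 30 + 17 = 75 days (rest of March, April, May).
75 ÷ 7 = 10 full weeks with remainder 5, so 10 more Wednesdays after the first → 11.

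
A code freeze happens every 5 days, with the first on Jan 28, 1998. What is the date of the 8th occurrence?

The 8th occurrence is 7 intervals after the first: 7 × 5 = 35 days after Jan 28, 1998.
Jan has 31 days — 3 days to the end of Jan leaves 32.
Feb has 28 days (4 left).
4 days into Mar → Mar 4, 1998.

Mar 4, 1998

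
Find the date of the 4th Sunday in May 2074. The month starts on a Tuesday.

2074-05-27

May 2074 begins on a Tuesday, so the first Sunday is May 6 (5 days later).
The 4th Sunday is 3 weeks later: 6 + 21 = 27.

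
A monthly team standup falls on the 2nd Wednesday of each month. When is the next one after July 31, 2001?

August 8, 2001

July 2001 starts on a Sunday; its first Wednesday is the 4th, so the 2nd Wednesday is the 11th — July 11, 2001.
That is not after July 31, 2001, so look at August 2001.
August 2001 starts on a Wednesday; its first Wednesday is the 1st, so the 2nd Wednesday is the 8th — August 8, 2001.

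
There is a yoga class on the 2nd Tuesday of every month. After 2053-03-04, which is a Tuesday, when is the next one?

2053-03-11

March 2053 starts on a Saturday; its first Tuesday is the 4th, so the 2nd Tuesday is the 11th — 2053-03-11.
2053-03-11 is after 2053-03-04, so that is the next one.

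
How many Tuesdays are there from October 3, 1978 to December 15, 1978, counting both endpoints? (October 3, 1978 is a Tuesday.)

October 3, 1978 is a Tuesday; the first Tuesday on or after it is October 3, 1978.
From October 3, 1978 to December 15, 1978: 28 + 30 + 15 = 73 days (rest of October, November, December).
73 ÷ 7 = 10 full weeks with remainder 3, so 10 more Tuesdays after the first → 11.

11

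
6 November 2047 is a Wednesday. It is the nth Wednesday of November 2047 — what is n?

Day 6 falls in week ⌈6/7⌉ of the month.
Days 1–7 hold the 1st Wednesday, 8–14 the 2nd, 15–21 the 3rd, 22–28 the 4th, 29–31 the 5th.
6 is in the range for the 1st.

1st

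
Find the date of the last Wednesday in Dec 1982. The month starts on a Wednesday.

Dec 29, 1982

Dec 1982 begins on a Wednesday, so the first Wednesday is Dec 1.
Dec 1982 has 31 days. Adding weeks: 1, 8, 15, 22, 29 — the last one ≤ 31 is the 29th.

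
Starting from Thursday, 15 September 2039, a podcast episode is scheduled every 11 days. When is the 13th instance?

The 13th occurrence is 12 intervals after the first: 12 × 11 = 132 days after 15 September 2039.
September has 30 days — 15 days to the end of September leaves 117.
October has 31 days (86 left).
November has 30 days (56 left).
December has 31 days (25 left).
25 days into January → 25 January 2040.

25 January 2040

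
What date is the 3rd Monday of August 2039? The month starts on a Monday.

2039-08-15

August 2039 begins on a Monday, so the first Monday is August 1.
The 3rd Monday is 2 weeks later: 1 + 14 = 15.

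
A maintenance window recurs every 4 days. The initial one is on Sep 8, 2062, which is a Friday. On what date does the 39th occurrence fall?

Feb 7, 2063

The 39th occurrence is 38 intervals after the first: 38 × 4 = 152 days after Sep 8, 2062.
Sep has 30 days — 22 days to the end of Sep leaves 130.
Oct has 31 days (99 left).
Nov has 30 days (69 left).
Dec has 31 days (38 left).
Jan has 31 days (7 left).
7 days into Feb → Feb 7, 2063.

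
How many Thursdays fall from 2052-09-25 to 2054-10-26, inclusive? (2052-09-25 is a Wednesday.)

109

2052-09-25 is a Wednesday; the first Thursday on or after it is 2052-09-26 (1 day later).
From 2052-09-26 to 2054-10-26: 96 + 365 + 299 = 760 days (rest of 2052, 2053, to 2054-10-26 in 2054).
760 ÷ 7 = 108 full weeks with remainder 4, so 108 more Thursdays after the first → 109.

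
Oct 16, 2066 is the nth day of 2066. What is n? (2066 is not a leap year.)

Days in months before Oct: 31 + 28 + 31 + 30 + 31 + 30 + 31 + 31 + 30 = 273.
Plus 16 days into Oct → day 289.

289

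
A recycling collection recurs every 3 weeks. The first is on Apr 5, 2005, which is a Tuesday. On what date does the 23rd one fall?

The 23rd occurrence is 22 intervals after the first: 22 × 21 = 462 days after Apr 5, 2005.
Apr has 30 days — 25 days to the end of Apr leaves 437.
From end of Apr to end of 2005 is 245 days (192 left).
Jan has 31 days (161 left).
Feb has 28 days (133 left).
Mar has 31 days (102 left).
Apr has 30 days (72 left).
May has 31 days (41 left).
Jun has 30 days (11 left).
11 days into Jul → Jul 11, 2006.

Jul 11, 2006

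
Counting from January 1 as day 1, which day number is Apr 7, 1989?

Days in months before Apr: 31 + 28 + 31 = 90.
Plus 7 days into Apr → day 97.

97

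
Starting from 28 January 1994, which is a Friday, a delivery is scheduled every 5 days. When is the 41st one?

16 August 1994

The 41st occurrence is 40 intervals after the first: 40 × 5 = 200 days after 28 January 1994.
January has 31 days — 3 days to the end of January leaves 197.
February has 28 days (169 left).
March has 31 days (138 left).
April has 30 days (108 left).
May has 31 days (77 left).
June has 30 days (47 left).
July has 31 days (16 left).
16 days into August → 16 August 1994.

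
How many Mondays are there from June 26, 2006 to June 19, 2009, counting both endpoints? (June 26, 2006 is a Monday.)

156

June 26, 2006 is a Monday; the first Monday on or after it is June 26, 2006.
From June 26, 2006 to June 19, 2009: 188 + 365 + 366 + 170 = 1089 days (rest of 2006, 2007, 2008, to June 19, 2009 in 2009).
1089 ÷ 7 = 155 full weeks with remainder 4, so 155 more Mondays after the first → 156.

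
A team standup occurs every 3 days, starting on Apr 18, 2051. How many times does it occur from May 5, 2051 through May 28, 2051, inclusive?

Occurrences land 3·i days after Apr 18, 2051 for i = 0, 1, 2, …
May 5, 2051 is 17 days after the start; 17 ÷ 3 = 5 remainder 2; since the remainder is 2, round up to i = 6. First occurrence in the window: #7 on May 6, 2051 (6×3 = 18 days in).
May 28, 2051 is 40 days after the start; 40 ÷ 3 = 13 remainder 1. Last occurrence in the window: #14 on May 27, 2051.
Occurrences #7 through #14: 8 in total.

8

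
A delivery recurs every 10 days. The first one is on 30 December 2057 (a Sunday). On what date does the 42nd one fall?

13 February 2059

The 42nd occurrence is 41 intervals after the first: 41 × 10 = 410 days after 30 December 2057.
December has 31 days — 1 day to the end of December leaves 409.
2058 has 365 days (44 left).
January has 31 days (13 left).
13 days into February → 13 February 2059.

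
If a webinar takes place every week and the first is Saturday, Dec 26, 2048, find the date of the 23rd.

The 23rd occurrence is 22 intervals after the first: 22 × 7 = 154 days after Dec 26, 2048.
Dec has 31 days — 5 days to the end of Dec leaves 149.
Jan has 31 days (118 left).
Feb has 28 days (90 left).
Mar has 31 days (59 left).
Apr has 30 days (29 left).
29 days into May → May 29, 2049.

May 29, 2049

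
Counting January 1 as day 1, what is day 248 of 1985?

Sep 5, 1985

Jan has 31 days (248 − 31 = 217 remain).
Feb has 28 days (217 − 28 = 189 remain).
Mar has 31 days (189 − 31 = 158 remain).
Apr has 30 days (158 − 30 = 128 remain).
May has 31 days (128 − 31 = 97 remain).
Jun has 30 days (97 − 30 = 67 remain).
Jul has 31 days (67 − 31 = 36 remain).
Aug has 31 days (36 − 31 = 5 remain).
5 into Sep → Sep 5.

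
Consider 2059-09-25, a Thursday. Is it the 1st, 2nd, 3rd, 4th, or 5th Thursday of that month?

Day 25 falls in week ⌈25/7⌉ of the month.
Days 1–7 hold the 1st Thursday, 8–14 the 2nd, 15–21 the 3rd, 22–28 the 4th, 29–31 the 5th.
25 is in the range for the 4th.

4th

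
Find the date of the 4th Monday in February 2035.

The first Monday of February 2035 is February 5.
The 4th Monday is 3 weeks later: 5 + 21 = 26.

February 26, 2035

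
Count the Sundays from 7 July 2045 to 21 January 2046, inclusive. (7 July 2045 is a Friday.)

7 July 2045 is a Friday; the first Sunday on or after it is 9 July 2045 (2 days later).
From 9 July 2045 to 21 January 2046: 22 + 31 + 30 + 31 + 30 + 31 + 21 = 196 days (rest of July, August, September, October, November, December, January).
196 ÷ 7 = 28 full weeks with remainder 0, so 28 more Sundays after the first → 29.

29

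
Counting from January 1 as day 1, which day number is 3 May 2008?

124

Days in months before May: 31 + 29 + 31 + 30 = 121.
Plus 3 days into May → day 124.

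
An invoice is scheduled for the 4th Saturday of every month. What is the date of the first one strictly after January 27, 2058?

February 23, 2058

January 2058 starts on a Tuesday; its first Saturday is the 5th, so the 4th Saturday is the 26th — January 26, 2058.
That is not after January 27, 2058, so look at February 2058.
February 2058 starts on a Friday; its first Saturday is the 2nd, so the 4th Saturday is the 23rd — February 23, 2058.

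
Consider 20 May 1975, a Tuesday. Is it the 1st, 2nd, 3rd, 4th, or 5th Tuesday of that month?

3rd

Day 20 falls in week ⌈20/7⌉ of the month.
Days 1–7 hold the 1st Tuesday, 8–14 the 2nd, 15–21 the 3rd, 22–28 the 4th, 29–31 the 5th.
20 is in the range for the 3rd.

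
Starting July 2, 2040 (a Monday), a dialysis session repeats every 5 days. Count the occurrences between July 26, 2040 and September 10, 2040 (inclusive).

Occurrences land 5·i days after July 2, 2040 for i = 0, 1, 2, …
July 26, 2040 is 24 days after the start; 24 ÷ 5 = 4 remainder 4; since the remainder is 4, round up to i = 5. First occurrence in the window: #6 on July 27, 2040 (5×5 = 25 days in).
September 10, 2040 is 70 days after the start; 70 ÷ 5 = 14 remainder 0. Last occurrence in the window: #15 on September 10, 2040.
Occurrences #6 through #15: 10 in total.

10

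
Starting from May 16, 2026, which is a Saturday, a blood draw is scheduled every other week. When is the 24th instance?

April 3, 2027

The 24th occurrence is 23 intervals after the first: 23 × 14 = 322 days after May 16, 2026.
May has 31 days — 15 days to the end of May leaves 307.
June has 30 days (277 left).
July has 31 days (246 left).
August has 31 days (215 left).
September has 30 days (185 left).
October has 31 days (154 left).
November has 30 days (124 left).
December has 31 days (93 left).
January has 31 days (62 left).
February has 28 days (34 left).
March has 31 days (3 left).
3 days into April → April 3, 2027.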